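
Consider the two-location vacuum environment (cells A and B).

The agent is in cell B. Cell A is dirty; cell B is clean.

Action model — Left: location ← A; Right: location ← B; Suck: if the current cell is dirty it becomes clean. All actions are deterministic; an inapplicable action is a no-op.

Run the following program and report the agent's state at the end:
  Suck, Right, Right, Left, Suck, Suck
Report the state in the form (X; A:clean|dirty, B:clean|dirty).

(A; A:clean, B:clean)

1. Suck → (B; A:dirty, B:clean)
2. Right → (B; A:dirty, B:clean)
3. Right → (B; A:dirty, B:clean)
4. Left → (A; A:dirty, B:clean)
5. Suck → (A; A:clean, B:clean)
6. Suck → (A; A:clean, B:clean)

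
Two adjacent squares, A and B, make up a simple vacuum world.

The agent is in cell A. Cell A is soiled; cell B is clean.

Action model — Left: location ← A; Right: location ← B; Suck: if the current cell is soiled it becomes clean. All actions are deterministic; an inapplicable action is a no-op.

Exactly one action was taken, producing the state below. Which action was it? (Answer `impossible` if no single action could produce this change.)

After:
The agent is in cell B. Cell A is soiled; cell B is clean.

try  Left: (A; A:soiled, B:clean)
try Right: (B; A:soiled, B:clean)  ← match
try  Suck: (A; A:clean, B:clean)

Right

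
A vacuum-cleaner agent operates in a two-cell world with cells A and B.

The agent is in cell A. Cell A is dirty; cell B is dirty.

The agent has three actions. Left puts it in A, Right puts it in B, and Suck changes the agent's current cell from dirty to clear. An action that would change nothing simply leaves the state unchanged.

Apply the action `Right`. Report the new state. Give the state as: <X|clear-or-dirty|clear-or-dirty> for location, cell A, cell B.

<B|dirty|dirty>

start: <A|dirty|dirty>
1) do Right; now <B|dirty|dirty>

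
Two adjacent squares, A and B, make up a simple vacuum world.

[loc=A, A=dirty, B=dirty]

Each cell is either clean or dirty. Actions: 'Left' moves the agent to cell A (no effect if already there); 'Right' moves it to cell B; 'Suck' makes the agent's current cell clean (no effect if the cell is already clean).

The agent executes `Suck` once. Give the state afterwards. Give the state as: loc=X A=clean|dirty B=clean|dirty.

start: loc=A A=dirty B=dirty
Suck (#1): loc=A A=clean B=dirty

loc=A A=clean B=dirty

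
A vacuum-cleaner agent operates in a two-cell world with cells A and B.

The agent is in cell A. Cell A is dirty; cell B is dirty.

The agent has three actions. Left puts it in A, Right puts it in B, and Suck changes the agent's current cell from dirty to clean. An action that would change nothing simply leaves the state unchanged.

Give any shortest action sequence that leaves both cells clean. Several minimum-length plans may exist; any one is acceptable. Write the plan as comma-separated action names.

Suck, Right, Suck

1. Suck → loc=A A=clean B=dirty
2. Right → loc=B A=clean B=dirty
3. Suck → loc=B A=clean B=clean
min 3: Suck A + move + Suck B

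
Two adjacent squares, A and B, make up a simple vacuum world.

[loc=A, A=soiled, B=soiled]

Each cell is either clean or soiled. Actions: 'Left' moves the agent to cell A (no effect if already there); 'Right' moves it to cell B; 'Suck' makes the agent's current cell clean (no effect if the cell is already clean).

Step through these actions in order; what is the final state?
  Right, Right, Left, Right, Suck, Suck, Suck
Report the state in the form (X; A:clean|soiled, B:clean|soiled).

(B; A:soiled, B:clean)

t=1 Right ⇒ (B; A:soiled, B:soiled)
t=2 Right ⇒ (B; A:soiled, B:soiled)
t=3 Left ⇒ (A; A:soiled, B:soiled)
t=4 Right ⇒ (B; A:soiled, B:soiled)
t=5 Suck ⇒ (B; A:soiled, B:clean)
t=6 Suck ⇒ (B; A:soiled, B:clean)
t=7 Suck ⇒ (B; A:soiled, B:clean)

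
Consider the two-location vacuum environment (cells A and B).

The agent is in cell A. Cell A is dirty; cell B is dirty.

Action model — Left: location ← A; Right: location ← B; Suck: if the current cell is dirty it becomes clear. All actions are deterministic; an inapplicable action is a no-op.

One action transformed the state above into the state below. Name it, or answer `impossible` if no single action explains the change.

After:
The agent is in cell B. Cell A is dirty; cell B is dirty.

try  Left: (A; A:dirty, B:dirty)
try Right: (B; A:dirty, B:dirty)  ← match
try  Suck: (A; A:clear, B:dirty)

Right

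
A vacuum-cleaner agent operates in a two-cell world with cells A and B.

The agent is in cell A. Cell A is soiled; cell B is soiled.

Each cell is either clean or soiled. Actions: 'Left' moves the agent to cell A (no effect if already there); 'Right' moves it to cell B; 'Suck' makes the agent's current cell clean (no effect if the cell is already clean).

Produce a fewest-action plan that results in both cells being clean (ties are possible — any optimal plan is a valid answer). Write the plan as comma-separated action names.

Suck, Right, Suck

1. Suck → loc=A A=clean B=soiled
2. Right → loc=B A=clean B=soiled
3. Suck → loc=B A=clean B=clean
min 3: Suck A + move + Suck B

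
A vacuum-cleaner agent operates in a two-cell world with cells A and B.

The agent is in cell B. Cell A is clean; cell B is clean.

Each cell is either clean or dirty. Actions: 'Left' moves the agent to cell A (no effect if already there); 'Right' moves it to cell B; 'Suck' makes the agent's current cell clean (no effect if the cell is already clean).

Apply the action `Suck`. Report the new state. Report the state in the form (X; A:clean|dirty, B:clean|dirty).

(B; A:clean, B:clean)

start: (B; A:clean, B:clean)
1) do Suck; now (B; A:clean, B:clean)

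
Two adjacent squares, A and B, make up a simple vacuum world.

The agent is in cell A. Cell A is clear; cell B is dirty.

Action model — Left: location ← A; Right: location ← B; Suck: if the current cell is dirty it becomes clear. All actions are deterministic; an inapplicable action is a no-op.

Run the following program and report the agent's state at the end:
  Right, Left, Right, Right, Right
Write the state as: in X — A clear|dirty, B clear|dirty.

in B — A clear, B dirty

Right (#1): in B — A clear, B dirty
Left (#2): in A — A clear, B dirty
Right (#3): in B — A clear, B dirty
Right (#4): in B — A clear, B dirty
Right (#5): in B — A clear, B dirty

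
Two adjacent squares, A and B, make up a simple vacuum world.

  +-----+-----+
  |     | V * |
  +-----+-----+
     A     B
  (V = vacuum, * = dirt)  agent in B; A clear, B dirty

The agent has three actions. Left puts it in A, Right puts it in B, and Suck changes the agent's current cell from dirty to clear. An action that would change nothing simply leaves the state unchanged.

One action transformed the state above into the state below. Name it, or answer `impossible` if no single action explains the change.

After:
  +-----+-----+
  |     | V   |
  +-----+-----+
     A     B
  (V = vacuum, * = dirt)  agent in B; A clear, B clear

try  Left: (A; A:clear, B:dirty)
try Right: (B; A:clear, B:dirty)
try  Suck: (B; A:clear, B:clear)  ← match

Suck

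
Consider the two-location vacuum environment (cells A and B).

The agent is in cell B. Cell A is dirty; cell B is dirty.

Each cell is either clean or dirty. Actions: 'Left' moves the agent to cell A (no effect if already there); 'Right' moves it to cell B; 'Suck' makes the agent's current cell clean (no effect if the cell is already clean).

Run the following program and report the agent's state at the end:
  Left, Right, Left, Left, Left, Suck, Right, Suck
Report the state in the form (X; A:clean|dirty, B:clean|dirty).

(B; A:clean, B:clean)

step 1/8 (Left): (A; A:dirty, B:dirty)
step 2/8 (Right): (B; A:dirty, B:dirty)
step 3/8 (Left): (A; A:dirty, B:dirty)
step 4/8 (Left): (A; A:dirty, B:dirty)
step 5/8 (Left): (A; A:dirty, B:dirty)
step 6/8 (Suck): (A; A:clean, B:dirty)
step 7/8 (Right): (B; A:clean, B:dirty)
step 8/8 (Suck): (B; A:clean, B:clean)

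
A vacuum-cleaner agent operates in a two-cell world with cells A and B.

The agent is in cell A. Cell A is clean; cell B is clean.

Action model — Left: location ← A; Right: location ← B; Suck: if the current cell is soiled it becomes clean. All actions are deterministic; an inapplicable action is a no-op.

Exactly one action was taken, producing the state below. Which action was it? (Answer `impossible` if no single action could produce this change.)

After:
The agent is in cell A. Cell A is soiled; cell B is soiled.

impossible

try  Left: in A — A clean, B clean
try Right: in B — A clean, B clean
try  Suck: in A — A clean, B clean
no single action produces the after-state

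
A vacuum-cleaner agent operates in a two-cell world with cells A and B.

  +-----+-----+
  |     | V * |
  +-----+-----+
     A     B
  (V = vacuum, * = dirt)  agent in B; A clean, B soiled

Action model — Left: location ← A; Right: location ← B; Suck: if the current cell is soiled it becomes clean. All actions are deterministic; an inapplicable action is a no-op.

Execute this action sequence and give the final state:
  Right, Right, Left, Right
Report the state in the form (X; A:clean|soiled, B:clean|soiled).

(B; A:clean, B:soiled)

t=1 Right ⇒ (B; A:clean, B:soiled)
t=2 Right ⇒ (B; A:clean, B:soiled)
t=3 Left ⇒ (A; A:clean, B:soiled)
t=4 Right ⇒ (B; A:clean, B:soiled)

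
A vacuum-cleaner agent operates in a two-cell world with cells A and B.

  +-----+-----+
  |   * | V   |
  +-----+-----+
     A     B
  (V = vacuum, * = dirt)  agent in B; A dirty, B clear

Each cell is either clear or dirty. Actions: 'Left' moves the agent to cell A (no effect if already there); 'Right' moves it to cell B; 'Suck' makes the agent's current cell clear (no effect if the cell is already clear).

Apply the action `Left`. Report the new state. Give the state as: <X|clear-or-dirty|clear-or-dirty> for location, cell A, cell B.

<A|dirty|clear>

start: <B|dirty|clear>
Left (#1): <A|dirty|clear>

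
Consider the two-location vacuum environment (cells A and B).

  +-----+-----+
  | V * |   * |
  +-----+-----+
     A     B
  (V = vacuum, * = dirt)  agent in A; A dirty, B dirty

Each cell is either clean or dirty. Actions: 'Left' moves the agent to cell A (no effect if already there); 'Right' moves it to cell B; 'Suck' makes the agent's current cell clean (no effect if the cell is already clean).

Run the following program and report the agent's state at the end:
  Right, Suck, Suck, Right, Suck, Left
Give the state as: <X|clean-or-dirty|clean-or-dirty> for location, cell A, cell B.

<A|dirty|clean>

1. Right → <B|dirty|dirty>
2. Suck → <B|dirty|clean>
3. Suck → <B|dirty|clean>
4. Right → <B|dirty|clean>
5. Suck → <B|dirty|clean>
6. Left → <A|dirty|clean>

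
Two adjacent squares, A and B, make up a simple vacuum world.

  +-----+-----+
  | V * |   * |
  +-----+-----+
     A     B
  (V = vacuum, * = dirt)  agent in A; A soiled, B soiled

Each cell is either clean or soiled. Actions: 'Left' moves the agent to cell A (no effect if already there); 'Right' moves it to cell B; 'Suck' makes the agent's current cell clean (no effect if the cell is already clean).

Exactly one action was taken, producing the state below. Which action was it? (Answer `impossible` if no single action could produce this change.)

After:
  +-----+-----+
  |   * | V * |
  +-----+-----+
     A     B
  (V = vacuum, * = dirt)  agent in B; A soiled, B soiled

try  Left: <A|soiled|soiled>
try Right: <B|soiled|soiled>  ← match
try  Suck: <A|clean|soiled>

Right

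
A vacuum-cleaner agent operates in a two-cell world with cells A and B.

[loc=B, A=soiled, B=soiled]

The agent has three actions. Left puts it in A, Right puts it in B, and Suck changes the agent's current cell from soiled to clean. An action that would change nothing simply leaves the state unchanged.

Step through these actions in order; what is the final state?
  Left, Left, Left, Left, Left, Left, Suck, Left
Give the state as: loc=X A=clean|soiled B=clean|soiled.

loc=A A=clean B=soiled

[1] after Left: loc=A A=soiled B=soiled
[2] after Left: loc=A A=soiled B=soiled
[3] after Left: loc=A A=soiled B=soiled
[4] after Left: loc=A A=soiled B=soiled
[5] after Left: loc=A A=soiled B=soiled
[6] after Left: loc=A A=soiled B=soiled
[7] after Suck: loc=A A=clean B=soiled
[8] after Left: loc=A A=clean B=soiled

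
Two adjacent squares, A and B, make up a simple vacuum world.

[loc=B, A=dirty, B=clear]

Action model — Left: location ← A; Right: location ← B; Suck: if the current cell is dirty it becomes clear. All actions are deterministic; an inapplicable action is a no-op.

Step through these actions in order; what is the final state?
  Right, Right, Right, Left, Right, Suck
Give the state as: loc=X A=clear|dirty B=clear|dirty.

loc=B A=dirty B=clear

Right (#1): loc=B A=dirty B=clear
Right (#2): loc=B A=dirty B=clear
Right (#3): loc=B A=dirty B=clear
Left (#4): loc=A A=dirty B=clear
Right (#5): loc=B A=dirty B=clear
Suck (#6): loc=B A=dirty B=clear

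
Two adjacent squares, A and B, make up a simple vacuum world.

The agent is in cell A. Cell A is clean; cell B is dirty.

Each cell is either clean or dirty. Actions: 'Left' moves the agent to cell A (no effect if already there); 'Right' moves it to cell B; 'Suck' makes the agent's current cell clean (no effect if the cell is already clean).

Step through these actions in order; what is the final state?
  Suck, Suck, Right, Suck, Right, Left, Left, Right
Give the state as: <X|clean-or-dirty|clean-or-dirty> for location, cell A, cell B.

1. Suck → <A|clean|dirty>
2. Suck → <A|clean|dirty>
3. Right → <B|clean|dirty>
4. Suck → <B|clean|clean>
5. Right → <B|clean|clean>
6. Left → <A|clean|clean>
7. Left → <A|clean|clean>
8. Right → <B|clean|clean>

<B|clean|clean>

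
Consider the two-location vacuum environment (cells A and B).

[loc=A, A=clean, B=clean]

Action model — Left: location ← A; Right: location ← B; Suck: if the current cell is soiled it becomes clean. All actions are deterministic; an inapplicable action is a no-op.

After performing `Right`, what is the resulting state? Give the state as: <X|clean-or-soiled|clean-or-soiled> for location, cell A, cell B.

start: <A|clean|clean>
1. Right → <B|clean|clean>

<B|clean|clean>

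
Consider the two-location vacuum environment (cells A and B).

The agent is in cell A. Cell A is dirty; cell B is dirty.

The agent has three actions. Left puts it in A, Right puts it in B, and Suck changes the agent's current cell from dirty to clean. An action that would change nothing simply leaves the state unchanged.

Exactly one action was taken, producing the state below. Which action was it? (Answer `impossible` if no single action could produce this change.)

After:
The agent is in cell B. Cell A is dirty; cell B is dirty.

try  Left: (A; A:dirty, B:dirty)
try Right: (B; A:dirty, B:dirty)  ← match
try  Suck: (A; A:clean, B:dirty)

Right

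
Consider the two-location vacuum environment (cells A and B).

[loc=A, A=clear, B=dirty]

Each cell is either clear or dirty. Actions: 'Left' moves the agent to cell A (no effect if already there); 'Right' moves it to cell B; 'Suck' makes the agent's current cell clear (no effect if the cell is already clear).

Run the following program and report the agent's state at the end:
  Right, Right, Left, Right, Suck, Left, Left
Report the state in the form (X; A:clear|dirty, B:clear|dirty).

[1] after Right: (B; A:clear, B:dirty)
[2] after Right: (B; A:clear, B:dirty)
[3] after Left: (A; A:clear, B:dirty)
[4] after Right: (B; A:clear, B:dirty)
[5] after Suck: (B; A:clear, B:clear)
[6] after Left: (A; A:clear, B:clear)
[7] after Left: (A; A:clear, B:clear)

(A; A:clear, B:clear)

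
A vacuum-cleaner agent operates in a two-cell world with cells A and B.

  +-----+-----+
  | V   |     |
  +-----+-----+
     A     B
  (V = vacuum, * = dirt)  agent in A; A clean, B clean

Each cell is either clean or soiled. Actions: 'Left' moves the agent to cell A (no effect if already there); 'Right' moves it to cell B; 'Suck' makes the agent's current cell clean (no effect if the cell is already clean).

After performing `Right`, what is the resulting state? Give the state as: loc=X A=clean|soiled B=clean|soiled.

start: loc=A A=clean B=clean
Right (#1): loc=B A=clean B=clean

loc=B A=clean B=clean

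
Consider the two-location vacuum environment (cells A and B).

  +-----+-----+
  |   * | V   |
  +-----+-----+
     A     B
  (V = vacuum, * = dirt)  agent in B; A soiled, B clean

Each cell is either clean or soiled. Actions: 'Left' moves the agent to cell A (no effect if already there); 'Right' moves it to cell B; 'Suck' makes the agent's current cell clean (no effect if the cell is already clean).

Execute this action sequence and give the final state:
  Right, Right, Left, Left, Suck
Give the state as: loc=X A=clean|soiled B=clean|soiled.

1. Right → loc=B A=soiled B=clean
2. Right → loc=B A=soiled B=clean
3. Left → loc=A A=soiled B=clean
4. Left → loc=A A=soiled B=clean
5. Suck → loc=A A=clean B=clean

loc=A A=clean B=clean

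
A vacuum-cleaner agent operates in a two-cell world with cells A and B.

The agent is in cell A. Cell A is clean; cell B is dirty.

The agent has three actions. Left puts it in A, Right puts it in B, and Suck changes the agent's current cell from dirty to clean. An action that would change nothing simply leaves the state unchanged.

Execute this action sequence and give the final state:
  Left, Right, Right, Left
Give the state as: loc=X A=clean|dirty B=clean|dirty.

loc=A A=clean B=dirty

t=1 Left ⇒ loc=A A=clean B=dirty
t=2 Right ⇒ loc=B A=clean B=dirty
t=3 Right ⇒ loc=B A=clean B=dirty
t=4 Left ⇒ loc=A A=clean B=dirty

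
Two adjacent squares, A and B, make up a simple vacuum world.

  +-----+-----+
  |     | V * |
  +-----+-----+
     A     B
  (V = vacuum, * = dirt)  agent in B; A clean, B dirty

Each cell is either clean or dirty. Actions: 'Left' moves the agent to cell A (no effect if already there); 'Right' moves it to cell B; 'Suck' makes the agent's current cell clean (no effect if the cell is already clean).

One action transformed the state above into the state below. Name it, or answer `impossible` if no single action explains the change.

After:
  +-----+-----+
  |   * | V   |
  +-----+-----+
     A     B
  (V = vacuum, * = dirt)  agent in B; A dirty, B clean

impossible

try  Left: (A; A:clean, B:dirty)
try Right: (B; A:clean, B:dirty)
try  Suck: (B; A:clean, B:clean)
no single action produces the after-state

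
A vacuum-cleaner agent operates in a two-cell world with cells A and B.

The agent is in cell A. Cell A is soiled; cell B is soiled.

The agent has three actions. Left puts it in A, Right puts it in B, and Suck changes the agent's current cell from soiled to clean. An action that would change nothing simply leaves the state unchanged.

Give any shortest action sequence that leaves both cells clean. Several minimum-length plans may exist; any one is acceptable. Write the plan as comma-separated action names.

Suck, Right, Suck

Suck (#1): in A — A clean, B soiled
Right (#2): in B — A clean, B soiled
Suck (#3): in B — A clean, B clean
min 3: Suck A + move + Suck B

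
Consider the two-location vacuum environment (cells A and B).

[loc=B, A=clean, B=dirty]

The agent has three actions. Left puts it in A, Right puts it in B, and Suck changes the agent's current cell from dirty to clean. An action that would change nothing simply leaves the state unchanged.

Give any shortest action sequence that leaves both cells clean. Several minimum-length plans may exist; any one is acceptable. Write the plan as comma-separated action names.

1. Suck → (B; A:clean, B:clean)
min 1: B is dirty, one Suck

Suck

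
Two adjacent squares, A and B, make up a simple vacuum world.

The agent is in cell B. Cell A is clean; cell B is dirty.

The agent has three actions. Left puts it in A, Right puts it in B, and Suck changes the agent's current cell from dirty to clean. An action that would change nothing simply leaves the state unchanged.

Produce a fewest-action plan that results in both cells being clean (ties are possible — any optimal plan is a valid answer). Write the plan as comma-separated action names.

Suck

t=1 Suck ⇒ (B; A:clean, B:clean)
min 1: B is dirty, one Suck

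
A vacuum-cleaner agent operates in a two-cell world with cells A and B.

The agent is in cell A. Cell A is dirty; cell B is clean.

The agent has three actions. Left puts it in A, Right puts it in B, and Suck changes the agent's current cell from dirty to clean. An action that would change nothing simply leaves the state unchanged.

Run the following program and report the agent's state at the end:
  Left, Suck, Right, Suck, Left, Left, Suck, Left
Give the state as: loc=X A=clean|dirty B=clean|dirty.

Left (#1): loc=A A=dirty B=clean
Suck (#2): loc=A A=clean B=clean
Right (#3): loc=B A=clean B=clean
Suck (#4): loc=B A=clean B=clean
Left (#5): loc=A A=clean B=clean
Left (#6): loc=A A=clean B=clean
Suck (#7): loc=A A=clean B=clean
Left (#8): loc=A A=clean B=clean

loc=A A=clean B=clean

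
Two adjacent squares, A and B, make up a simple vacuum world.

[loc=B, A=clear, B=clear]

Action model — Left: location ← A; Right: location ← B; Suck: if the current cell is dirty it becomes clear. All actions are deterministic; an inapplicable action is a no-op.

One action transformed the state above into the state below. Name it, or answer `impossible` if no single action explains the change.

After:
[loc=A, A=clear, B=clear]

Left

try  Left: in A — A clear, B clear  ← match
try Right: in B — A clear, B clear
try  Suck: in B — A clear, B clear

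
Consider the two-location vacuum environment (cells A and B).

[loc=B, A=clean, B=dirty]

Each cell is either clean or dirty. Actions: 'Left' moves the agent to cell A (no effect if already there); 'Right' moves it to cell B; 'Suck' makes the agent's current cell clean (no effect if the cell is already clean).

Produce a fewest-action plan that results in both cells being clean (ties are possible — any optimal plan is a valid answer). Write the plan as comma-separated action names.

Suck (#1): loc=B A=clean B=clean
min 1: B is dirty, one Suck

Suck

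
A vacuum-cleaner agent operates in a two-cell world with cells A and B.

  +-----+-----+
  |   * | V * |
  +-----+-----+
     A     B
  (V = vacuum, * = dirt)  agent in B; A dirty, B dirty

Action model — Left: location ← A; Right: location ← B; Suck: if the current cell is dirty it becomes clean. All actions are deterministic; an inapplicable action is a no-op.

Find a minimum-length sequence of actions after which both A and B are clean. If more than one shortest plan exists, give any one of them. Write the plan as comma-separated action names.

Suck, Left, Suck

1) do Suck; now (B; A:dirty, B:clean)
2) do Left; now (A; A:dirty, B:clean)
3) do Suck; now (A; A:clean, B:clean)
min 3: Suck B + move + Suck A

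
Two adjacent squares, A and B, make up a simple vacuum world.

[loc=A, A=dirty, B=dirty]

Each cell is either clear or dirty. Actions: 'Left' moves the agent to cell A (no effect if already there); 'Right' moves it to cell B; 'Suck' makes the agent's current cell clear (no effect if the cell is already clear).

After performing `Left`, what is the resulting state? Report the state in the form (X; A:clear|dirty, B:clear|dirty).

start: (A; A:dirty, B:dirty)
[1] after Left: (A; A:dirty, B:dirty)

(A; A:dirty, B:dirty)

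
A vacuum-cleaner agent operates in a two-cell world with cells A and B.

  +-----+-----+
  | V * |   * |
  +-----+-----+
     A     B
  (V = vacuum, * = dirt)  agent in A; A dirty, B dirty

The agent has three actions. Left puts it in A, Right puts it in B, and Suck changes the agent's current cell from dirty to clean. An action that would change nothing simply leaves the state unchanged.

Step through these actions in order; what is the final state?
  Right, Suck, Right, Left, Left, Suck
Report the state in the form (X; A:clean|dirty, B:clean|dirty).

(A; A:clean, B:clean)

t=1 Right ⇒ (B; A:dirty, B:dirty)
t=2 Suck ⇒ (B; A:dirty, B:clean)
t=3 Right ⇒ (B; A:dirty, B:clean)
t=4 Left ⇒ (A; A:dirty, B:clean)
t=5 Left ⇒ (A; A:dirty, B:clean)
t=6 Suck ⇒ (A; A:clean, B:clean)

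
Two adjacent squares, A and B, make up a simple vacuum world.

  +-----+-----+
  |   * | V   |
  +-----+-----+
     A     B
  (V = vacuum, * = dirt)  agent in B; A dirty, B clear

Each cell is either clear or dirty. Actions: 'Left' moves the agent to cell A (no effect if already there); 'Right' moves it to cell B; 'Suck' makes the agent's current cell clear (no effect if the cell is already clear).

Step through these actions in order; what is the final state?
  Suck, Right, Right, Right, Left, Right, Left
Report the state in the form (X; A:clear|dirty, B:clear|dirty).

(A; A:dirty, B:clear)

step 1/7 (Suck): (B; A:dirty, B:clear)
step 2/7 (Right): (B; A:dirty, B:clear)
step 3/7 (Right): (B; A:dirty, B:clear)
step 4/7 (Right): (B; A:dirty, B:clear)
step 5/7 (Left): (A; A:dirty, B:clear)
step 6/7 (Right): (B; A:dirty, B:clear)
step 7/7 (Left): (A; A:dirty, B:clear)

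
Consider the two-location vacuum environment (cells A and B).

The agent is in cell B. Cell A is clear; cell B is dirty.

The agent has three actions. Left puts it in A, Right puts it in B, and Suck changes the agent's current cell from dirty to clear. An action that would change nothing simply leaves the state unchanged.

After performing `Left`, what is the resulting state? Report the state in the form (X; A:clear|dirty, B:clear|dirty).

start: (B; A:clear, B:dirty)
1. Left → (A; A:clear, B:dirty)

(A; A:clear, B:dirty)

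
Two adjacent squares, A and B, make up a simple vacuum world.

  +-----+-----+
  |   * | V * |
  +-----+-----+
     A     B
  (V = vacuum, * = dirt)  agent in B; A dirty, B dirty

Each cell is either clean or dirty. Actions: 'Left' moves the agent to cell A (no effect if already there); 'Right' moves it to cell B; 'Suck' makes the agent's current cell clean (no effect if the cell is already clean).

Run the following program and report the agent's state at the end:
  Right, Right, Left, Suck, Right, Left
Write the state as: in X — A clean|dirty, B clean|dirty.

in A — A clean, B dirty

Right (#1): in B — A dirty, B dirty
Right (#2): in B — A dirty, B dirty
Left (#3): in A — A dirty, B dirty
Suck (#4): in A — A clean, B dirty
Right (#5): in B — A clean, B dirty
Left (#6): in A — A clean, B dirty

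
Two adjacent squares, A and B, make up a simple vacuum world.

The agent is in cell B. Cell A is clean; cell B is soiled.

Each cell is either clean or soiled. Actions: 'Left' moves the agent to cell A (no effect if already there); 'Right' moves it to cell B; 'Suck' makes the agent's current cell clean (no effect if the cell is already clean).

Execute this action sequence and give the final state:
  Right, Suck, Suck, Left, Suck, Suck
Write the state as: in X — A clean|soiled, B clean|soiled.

1. Right → in B — A clean, B soiled
2. Suck → in B — A clean, B clean
3. Suck → in B — A clean, B clean
4. Left → in A — A clean, B clean
5. Suck → in A — A clean, B clean
6. Suck → in A — A clean, B clean

in A — A clean, B clean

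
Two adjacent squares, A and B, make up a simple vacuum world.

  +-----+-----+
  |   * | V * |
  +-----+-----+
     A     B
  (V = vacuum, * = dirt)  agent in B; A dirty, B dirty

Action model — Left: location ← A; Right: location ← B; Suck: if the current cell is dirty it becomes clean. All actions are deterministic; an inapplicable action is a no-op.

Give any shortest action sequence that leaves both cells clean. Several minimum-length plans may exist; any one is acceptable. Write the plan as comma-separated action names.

1. Suck → in B — A dirty, B clean
2. Left → in A — A dirty, B clean
3. Suck → in A — A clean, B clean
min 3: Suck B + move + Suck A

Suck, Left, Suck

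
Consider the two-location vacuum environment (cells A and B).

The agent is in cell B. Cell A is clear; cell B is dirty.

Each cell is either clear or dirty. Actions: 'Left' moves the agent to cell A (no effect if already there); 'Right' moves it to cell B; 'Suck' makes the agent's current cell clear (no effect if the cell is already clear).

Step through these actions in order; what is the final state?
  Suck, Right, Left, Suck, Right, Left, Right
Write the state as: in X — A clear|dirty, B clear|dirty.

in B — A clear, B clear

Suck (#1): in B — A clear, B clear
Right (#2): in B — A clear, B clear
Left (#3): in A — A clear, B clear
Suck (#4): in A — A clear, B clear
Right (#5): in B — A clear, B clear
Left (#6): in A — A clear, B clear
Right (#7): in B — A clear, B clear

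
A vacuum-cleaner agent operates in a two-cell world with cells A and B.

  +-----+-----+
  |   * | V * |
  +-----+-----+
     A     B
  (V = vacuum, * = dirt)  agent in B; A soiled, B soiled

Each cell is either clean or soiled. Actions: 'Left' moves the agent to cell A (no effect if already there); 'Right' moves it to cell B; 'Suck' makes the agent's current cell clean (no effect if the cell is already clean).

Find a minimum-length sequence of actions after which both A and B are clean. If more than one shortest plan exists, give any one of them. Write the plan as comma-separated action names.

1. Suck → <B|soiled|clean>
2. Left → <A|soiled|clean>
3. Suck → <A|clean|clean>
min 3: Suck B + move + Suck A

Suck, Left, Suck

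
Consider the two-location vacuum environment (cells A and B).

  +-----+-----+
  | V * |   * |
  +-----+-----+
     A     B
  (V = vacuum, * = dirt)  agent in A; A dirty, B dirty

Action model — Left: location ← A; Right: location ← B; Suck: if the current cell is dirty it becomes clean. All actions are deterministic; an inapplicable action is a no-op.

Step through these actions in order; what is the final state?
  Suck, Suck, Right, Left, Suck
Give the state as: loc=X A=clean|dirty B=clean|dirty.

loc=A A=clean B=dirty

Suck (#1): loc=A A=clean B=dirty
Suck (#2): loc=A A=clean B=dirty
Right (#3): loc=B A=clean B=dirty
Left (#4): loc=A A=clean B=dirty
Suck (#5): loc=A A=clean B=dirty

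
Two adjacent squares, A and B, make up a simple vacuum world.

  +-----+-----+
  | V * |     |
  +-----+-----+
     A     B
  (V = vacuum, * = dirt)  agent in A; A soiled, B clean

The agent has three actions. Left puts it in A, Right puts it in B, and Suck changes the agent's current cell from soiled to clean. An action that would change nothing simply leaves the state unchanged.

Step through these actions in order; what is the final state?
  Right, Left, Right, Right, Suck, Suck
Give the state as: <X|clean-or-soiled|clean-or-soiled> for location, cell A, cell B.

<B|soiled|clean>

t=1 Right ⇒ <B|soiled|clean>
t=2 Left ⇒ <A|soiled|clean>
t=3 Right ⇒ <B|soiled|clean>
t=4 Right ⇒ <B|soiled|clean>
t=5 Suck ⇒ <B|soiled|clean>
t=6 Suck ⇒ <B|soiled|clean>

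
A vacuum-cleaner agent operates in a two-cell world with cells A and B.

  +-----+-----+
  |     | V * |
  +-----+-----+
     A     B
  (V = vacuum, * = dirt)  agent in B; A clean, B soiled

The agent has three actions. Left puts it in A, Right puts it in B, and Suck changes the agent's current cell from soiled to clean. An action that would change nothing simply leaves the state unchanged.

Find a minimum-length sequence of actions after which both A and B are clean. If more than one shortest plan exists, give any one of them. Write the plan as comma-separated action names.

[1] after Suck: loc=B A=clean B=clean
min 1: B is soiled, one Suck

Suck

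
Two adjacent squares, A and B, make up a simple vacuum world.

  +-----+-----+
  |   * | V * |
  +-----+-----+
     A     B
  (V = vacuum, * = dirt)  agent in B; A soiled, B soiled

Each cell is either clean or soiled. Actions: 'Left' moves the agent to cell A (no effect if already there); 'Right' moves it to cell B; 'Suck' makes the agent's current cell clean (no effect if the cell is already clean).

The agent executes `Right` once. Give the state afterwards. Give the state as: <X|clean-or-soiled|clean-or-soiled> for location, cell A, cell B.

start: <B|soiled|soiled>
[1] after Right: <B|soiled|soiled>

<B|soiled|soiled>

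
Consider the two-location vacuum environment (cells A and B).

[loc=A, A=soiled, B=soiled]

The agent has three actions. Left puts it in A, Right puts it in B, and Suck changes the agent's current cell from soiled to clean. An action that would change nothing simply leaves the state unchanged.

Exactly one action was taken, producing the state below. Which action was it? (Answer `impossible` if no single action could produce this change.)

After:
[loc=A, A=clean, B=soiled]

Suck

try  Left: (A; A:soiled, B:soiled)
try Right: (B; A:soiled, B:soiled)
try  Suck: (A; A:clean, B:soiled)  ← match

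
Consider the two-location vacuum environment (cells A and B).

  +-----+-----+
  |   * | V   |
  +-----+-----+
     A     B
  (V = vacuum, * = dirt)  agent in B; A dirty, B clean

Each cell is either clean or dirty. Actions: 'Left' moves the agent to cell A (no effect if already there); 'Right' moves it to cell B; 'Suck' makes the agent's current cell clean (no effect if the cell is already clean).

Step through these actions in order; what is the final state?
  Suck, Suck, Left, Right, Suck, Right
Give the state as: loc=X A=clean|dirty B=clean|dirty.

[1] after Suck: loc=B A=dirty B=clean
[2] after Suck: loc=B A=dirty B=clean
[3] after Left: loc=A A=dirty B=clean
[4] after Right: loc=B A=dirty B=clean
[5] after Suck: loc=B A=dirty B=clean
[6] after Right: loc=B A=dirty B=clean

loc=B A=dirty B=clean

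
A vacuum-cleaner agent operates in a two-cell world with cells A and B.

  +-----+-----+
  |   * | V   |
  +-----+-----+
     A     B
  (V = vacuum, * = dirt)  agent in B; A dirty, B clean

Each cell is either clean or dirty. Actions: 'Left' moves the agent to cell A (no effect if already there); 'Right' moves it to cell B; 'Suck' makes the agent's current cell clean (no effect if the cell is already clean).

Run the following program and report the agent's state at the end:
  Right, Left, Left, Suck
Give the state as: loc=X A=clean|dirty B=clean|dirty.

loc=A A=clean B=clean

1) do Right; now loc=B A=dirty B=clean
2) do Left; now loc=A A=dirty B=clean
3) do Left; now loc=A A=dirty B=clean
4) do Suck; now loc=A A=clean B=clean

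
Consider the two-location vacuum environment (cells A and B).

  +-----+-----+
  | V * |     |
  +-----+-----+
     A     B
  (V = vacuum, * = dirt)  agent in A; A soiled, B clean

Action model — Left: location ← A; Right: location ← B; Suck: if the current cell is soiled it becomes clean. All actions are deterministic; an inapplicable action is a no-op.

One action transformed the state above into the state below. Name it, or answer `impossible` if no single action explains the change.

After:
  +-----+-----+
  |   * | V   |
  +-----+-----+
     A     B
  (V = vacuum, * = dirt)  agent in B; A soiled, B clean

try  Left: <A|soiled|clean>
try Right: <B|soiled|clean>  ← match
try  Suck: <A|clean|clean>

Right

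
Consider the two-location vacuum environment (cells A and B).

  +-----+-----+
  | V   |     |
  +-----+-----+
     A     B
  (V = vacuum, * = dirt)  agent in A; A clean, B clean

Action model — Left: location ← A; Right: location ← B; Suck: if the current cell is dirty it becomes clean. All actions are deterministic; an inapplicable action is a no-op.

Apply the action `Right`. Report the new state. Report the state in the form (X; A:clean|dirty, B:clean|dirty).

start: (A; A:clean, B:clean)
step 1/1 (Right): (B; A:clean, B:clean)

(B; A:clean, B:clean)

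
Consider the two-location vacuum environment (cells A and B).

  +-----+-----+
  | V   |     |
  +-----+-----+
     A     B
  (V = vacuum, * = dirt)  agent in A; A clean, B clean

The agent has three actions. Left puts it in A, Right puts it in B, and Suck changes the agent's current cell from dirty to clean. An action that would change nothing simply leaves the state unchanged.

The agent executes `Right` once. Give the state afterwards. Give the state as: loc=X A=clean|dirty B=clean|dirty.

loc=B A=clean B=clean

start: loc=A A=clean B=clean
t=1 Right ⇒ loc=B A=clean B=clean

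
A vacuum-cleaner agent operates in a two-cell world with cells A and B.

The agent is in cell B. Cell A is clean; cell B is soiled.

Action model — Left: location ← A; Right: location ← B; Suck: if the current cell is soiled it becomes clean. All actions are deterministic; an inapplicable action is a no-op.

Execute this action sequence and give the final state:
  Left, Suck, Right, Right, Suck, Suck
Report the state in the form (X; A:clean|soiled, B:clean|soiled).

(B; A:clean, B:clean)

step 1/6 (Left): (A; A:clean, B:soiled)
step 2/6 (Suck): (A; A:clean, B:soiled)
step 3/6 (Right): (B; A:clean, B:soiled)
step 4/6 (Right): (B; A:clean, B:soiled)
step 5/6 (Suck): (B; A:clean, B:clean)
step 6/6 (Suck): (B; A:clean, B:clean)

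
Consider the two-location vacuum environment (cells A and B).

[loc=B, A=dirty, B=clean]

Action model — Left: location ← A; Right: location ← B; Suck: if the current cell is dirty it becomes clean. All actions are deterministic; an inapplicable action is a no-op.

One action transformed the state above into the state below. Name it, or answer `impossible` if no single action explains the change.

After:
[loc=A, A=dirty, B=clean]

Left

try  Left: loc=A A=dirty B=clean  ← match
try Right: loc=B A=dirty B=clean
try  Suck: loc=B A=dirty B=clean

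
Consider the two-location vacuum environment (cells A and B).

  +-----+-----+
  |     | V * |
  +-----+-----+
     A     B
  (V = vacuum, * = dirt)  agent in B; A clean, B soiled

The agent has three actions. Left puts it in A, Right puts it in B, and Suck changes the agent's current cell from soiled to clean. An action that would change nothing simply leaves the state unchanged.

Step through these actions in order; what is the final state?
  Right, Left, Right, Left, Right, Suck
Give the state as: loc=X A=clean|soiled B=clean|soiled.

1. Right → loc=B A=clean B=soiled
2. Left → loc=A A=clean B=soiled
3. Right → loc=B A=clean B=soiled
4. Left → loc=A A=clean B=soiled
5. Right → loc=B A=clean B=soiled
6. Suck → loc=B A=clean B=clean

loc=B A=clean B=clean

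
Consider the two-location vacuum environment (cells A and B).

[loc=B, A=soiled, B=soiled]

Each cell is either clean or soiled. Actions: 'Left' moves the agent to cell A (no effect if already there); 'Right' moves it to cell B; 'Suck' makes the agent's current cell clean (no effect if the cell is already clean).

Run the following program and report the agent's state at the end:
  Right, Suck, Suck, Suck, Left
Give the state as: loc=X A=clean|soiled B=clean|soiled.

loc=A A=soiled B=clean

1. Right → loc=B A=soiled B=soiled
2. Suck → loc=B A=soiled B=clean
3. Suck → loc=B A=soiled B=clean
4. Suck → loc=B A=soiled B=clean
5. Left → loc=A A=soiled B=clean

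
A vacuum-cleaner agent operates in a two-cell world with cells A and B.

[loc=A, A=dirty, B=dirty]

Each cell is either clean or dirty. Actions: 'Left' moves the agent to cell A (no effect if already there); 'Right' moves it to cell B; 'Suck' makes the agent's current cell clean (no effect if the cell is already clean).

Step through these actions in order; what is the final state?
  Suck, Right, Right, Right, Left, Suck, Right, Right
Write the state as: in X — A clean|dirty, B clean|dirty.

Suck (#1): in A — A clean, B dirty
Right (#2): in B — A clean, B dirty
Right (#3): in B — A clean, B dirty
Right (#4): in B — A clean, B dirty
Left (#5): in A — A clean, B dirty
Suck (#6): in A — A clean, B dirty
Right (#7): in B — A clean, B dirty
Right (#8): in B — A clean, B dirty

in B — A clean, B dirty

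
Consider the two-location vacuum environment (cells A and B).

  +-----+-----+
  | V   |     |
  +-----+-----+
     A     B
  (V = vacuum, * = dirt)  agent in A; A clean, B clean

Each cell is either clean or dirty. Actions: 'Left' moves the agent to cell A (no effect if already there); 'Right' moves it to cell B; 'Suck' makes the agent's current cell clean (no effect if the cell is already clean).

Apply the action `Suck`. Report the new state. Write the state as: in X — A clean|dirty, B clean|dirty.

in A — A clean, B clean

start: in A — A clean, B clean
1. Suck → in A — A clean, B clean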